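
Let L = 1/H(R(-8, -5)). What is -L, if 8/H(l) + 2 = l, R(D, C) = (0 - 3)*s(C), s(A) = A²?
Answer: 77/8 ≈ 9.6250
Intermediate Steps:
R(D, C) = -3*C² (R(D, C) = (0 - 3)*C² = -3*C²)
H(l) = 8/(-2 + l)
L = -77/8 (L = 1/(8/(-2 - 3*(-5)²)) = 1/(8/(-2 - 3*25)) = 1/(8/(-2 - 75)) = 1/(8/(-77)) = 1/(8*(-1/77)) = 1/(-8/77) = -77/8 ≈ -9.6250)
-L = -1*(-77/8) = 77/8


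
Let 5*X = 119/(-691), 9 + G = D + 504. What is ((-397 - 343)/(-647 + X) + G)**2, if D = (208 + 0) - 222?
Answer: 72607899928677961/312342383376 ≈ 2.3246e+5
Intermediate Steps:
D = -14 (D = 208 - 222 = -14)
G = 481 (G = -9 + (-14 + 504) = -9 + 490 = 481)
X = -119/3455 (X = (119/(-691))/5 = (119*(-1/691))/5 = (1/5)*(-119/691) = -119/3455 ≈ -0.034443)
((-397 - 343)/(-647 + X) + G)**2 = ((-397 - 343)/(-647 - 119/3455) + 481)**2 = (-740/(-2235504/3455) + 481)**2 = (-740*(-3455/2235504) + 481)**2 = (639175/558876 + 481)**2 = (269458531/558876)**2 = 72607899928677961/312342383376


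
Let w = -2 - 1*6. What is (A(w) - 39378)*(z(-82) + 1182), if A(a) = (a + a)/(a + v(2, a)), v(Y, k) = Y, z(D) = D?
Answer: -129938600/3 ≈ -4.3313e+7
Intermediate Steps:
w = -8 (w = -2 - 6 = -8)
A(a) = 2*a/(2 + a) (A(a) = (a + a)/(a + 2) = (2*a)/(2 + a) = 2*a/(2 + a))
(A(w) - 39378)*(z(-82) + 1182) = (2*(-8)/(2 - 8) - 39378)*(-82 + 1182) = (2*(-8)/(-6) - 39378)*1100 = (2*(-8)*(-⅙) - 39378)*1100 = (8/3 - 39378)*1100 = -118126/3*1100 = -129938600/3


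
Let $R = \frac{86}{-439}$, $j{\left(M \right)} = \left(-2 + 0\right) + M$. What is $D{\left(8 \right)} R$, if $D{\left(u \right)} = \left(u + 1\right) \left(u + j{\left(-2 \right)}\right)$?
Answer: $- \frac{3096}{439} \approx -7.0524$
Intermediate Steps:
$j{\left(M \right)} = -2 + M$
$D{\left(u \right)} = \left(1 + u\right) \left(-4 + u\right)$ ($D{\left(u \right)} = \left(u + 1\right) \left(u - 4\right) = \left(1 + u\right) \left(u - 4\right) = \left(1 + u\right) \left(-4 + u\right)$)
$R = - \frac{86}{439}$ ($R = 86 \left(- \frac{1}{439}\right) = - \frac{86}{439} \approx -0.1959$)
$D{\left(8 \right)} R = \left(-4 + 8^{2} - 24\right) \left(- \frac{86}{439}\right) = \left(-4 + 64 - 24\right) \left(- \frac{86}{439}\right) = 36 \left(- \frac{86}{439}\right) = - \frac{3096}{439}$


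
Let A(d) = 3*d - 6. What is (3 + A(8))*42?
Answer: 882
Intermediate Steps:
A(d) = -6 + 3*d
(3 + A(8))*42 = (3 + (-6 + 3*8))*42 = (3 + (-6 + 24))*42 = (3 + 18)*42 = 21*42 = 882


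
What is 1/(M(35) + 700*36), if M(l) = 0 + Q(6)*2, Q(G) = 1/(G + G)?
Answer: 6/151201 ≈ 3.9682e-5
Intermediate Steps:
Q(G) = 1/(2*G)
M(l) = 1/6 (M(l) = 0 + ((1/2)/6)*2 = 0 + ((1/2)*(1/6))*2 = 0 + (1/12)*2 = 0 + 1/6 = 1/6)
1/(M(35) + 700*36) = 1/(1/6 + 700*36) = 1/(1/6 + 25200) = 1/(151201/6) = 6/151201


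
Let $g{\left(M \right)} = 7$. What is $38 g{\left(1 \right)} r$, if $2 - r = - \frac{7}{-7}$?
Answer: $266$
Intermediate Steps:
$r = 1$ ($r = 2 - - \frac{7}{-7} = 2 - \left(-7\right) \left(- \frac{1}{7}\right) = 2 - 1 = 1$)
$38 g{\left(1 \right)} r = 38 \cdot 7 \cdot 1 = 266 \cdot 1 = 266$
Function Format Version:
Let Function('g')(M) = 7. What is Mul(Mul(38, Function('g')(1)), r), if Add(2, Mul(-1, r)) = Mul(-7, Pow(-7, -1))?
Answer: 266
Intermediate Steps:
r = 1 (r = Add(2, Mul(-1, Mul(-7, Pow(-7, -1)))) = Add(2, Mul(-1, Mul(-7, Rational(-1, 7)))) = Add(2, Mul(-1, 1)) = Add(2, -1) = 1)
Mul(Mul(38, Function('g')(1)), r) = Mul(Mul(38, 7), 1) = Mul(266, 1) = 266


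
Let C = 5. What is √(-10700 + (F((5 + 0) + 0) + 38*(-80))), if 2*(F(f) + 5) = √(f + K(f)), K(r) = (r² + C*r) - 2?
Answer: √(-54980 + 2*√53)/2 ≈ 117.22*I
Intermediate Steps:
K(r) = -2 + r² + 5*r (K(r) = (r² + 5*r) - 2 = -2 + r² + 5*r)
F(f) = -5 + √(-2 + f² + 6*f)/2 (F(f) = -5 + √(f + (-2 + f² + 5*f))/2 = -5 + √(-2 + f² + 6*f)/2)
√(-10700 + (F((5 + 0) + 0) + 38*(-80))) = √(-10700 + ((-5 + √(-2 + ((5 + 0) + 0)² + 6*((5 + 0) + 0))/2) + 38*(-80))) = √(-10700 + ((-5 + √(-2 + (5 + 0)² + 6*(5 + 0))/2) - 3040)) = √(-10700 + ((-5 + √(-2 + 5² + 6*5)/2) - 3040)) = √(-10700 + ((-5 + √(-2 + 25 + 30)/2) - 3040)) = √(-10700 + ((-5 + √53/2) - 3040)) = √(-10700 + (-3045 + √53/2)) = √(-13745 + √53/2)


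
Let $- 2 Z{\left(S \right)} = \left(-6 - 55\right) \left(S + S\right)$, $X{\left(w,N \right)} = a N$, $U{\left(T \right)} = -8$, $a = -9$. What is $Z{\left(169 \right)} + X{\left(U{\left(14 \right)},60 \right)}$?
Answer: $9769$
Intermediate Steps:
$X{\left(w,N \right)} = - 9 N$
$Z{\left(S \right)} = 61 S$ ($Z{\left(S \right)} = - \frac{\left(-6 - 55\right) \left(S + S\right)}{2} = - \frac{\left(-61\right) 2 S}{2} = - \frac{\left(-122\right) S}{2} = 61 S$)
$Z{\left(169 \right)} + X{\left(U{\left(14 \right)},60 \right)} = 61 \cdot 169 - 540 = 10309 - 540 = 9769$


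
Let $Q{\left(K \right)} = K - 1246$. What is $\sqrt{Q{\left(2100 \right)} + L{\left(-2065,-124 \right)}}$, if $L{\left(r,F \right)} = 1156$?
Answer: $\sqrt{2010} \approx 44.833$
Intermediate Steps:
$Q{\left(K \right)} = -1246 + K$
$\sqrt{Q{\left(2100 \right)} + L{\left(-2065,-124 \right)}} = \sqrt{\left(-1246 + 2100\right) + 1156} = \sqrt{854 + 1156} = \sqrt{2010}$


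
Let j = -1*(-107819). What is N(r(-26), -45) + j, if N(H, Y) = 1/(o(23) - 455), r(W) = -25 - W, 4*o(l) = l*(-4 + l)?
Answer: 149113673/1383 ≈ 1.0782e+5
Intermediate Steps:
o(l) = l*(-4 + l)/4 (o(l) = (l*(-4 + l))/4 = l*(-4 + l)/4)
N(H, Y) = -4/1383 (N(H, Y) = 1/((¼)*23*(-4 + 23) - 455) = 1/((¼)*23*19 - 455) = 1/(437/4 - 455) = 1/(-1383/4) = -4/1383)
j = 107819
N(r(-26), -45) + j = -4/1383 + 107819 = 149113673/1383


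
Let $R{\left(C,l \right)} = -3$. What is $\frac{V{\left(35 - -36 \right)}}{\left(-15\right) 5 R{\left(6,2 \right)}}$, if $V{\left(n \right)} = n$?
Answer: $\frac{71}{225} \approx 0.31556$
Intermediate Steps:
$\frac{V{\left(35 - -36 \right)}}{\left(-15\right) 5 R{\left(6,2 \right)}} = \frac{35 - -36}{\left(-15\right) 5 \left(-3\right)} = \frac{35 + 36}{\left(-75\right) \left(-3\right)} = \frac{71}{225}$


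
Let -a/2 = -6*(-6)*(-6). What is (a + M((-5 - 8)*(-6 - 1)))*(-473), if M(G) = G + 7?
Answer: -250690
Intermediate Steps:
M(G) = 7 + G
a = 432 (a = -2*(-6*(-6))*(-6) = -72*(-6) = -2*(-216) = 432)
(a + M((-5 - 8)*(-6 - 1)))*(-473) = (432 + (7 + (-5 - 8)*(-6 - 1)))*(-473) = (432 + (7 - 13*(-7)))*(-473) = (432 + (7 + 91))*(-473) = (432 + 98)*(-473) = 530*(-473) = -250690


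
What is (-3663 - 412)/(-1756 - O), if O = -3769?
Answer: -4075/2013 ≈ -2.0243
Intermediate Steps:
(-3663 - 412)/(-1756 - O) = (-3663 - 412)/(-1756 - 1*(-3769)) = -4075/(-1756 + 3769) = -4075/2013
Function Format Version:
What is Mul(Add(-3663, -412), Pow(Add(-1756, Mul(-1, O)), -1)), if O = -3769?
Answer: Rational(-4075, 2013) ≈ -2.0243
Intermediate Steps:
Mul(Add(-3663, -412), Pow(Add(-1756, Mul(-1, O)), -1)) = Mul(Add(-3663, -412), Pow(Add(-1756, Mul(-1, -3769)), -1)) = Mul(-4075, Pow(Add(-1756, 3769), -1)) = Mul(-4075, Pow(2013, -1)) = Mul(-4075, Rational(1, 2013)) = Rational(-4075, 2013)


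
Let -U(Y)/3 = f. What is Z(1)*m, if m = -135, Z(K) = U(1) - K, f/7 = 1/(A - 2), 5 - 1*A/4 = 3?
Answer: 1215/2 ≈ 607.50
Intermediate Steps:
A = 8 (A = 20 - 4*3 = 20 - 12 = 8)
f = 7/6 (f = 7/(8 - 2) = 7/6 ≈ 1.1667)
U(Y) = -7/2 (U(Y) = -3*7/6 = -7/2)
Z(K) = -7/2 - K
Z(1)*m = (-7/2 - 1*1)*(-135) = (-7/2 - 1)*(-135) = -9/2*(-135) = 1215/2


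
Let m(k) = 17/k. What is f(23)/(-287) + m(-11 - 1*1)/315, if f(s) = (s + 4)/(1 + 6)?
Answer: -19459/1084860 ≈ -0.017937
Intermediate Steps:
f(s) = 4/7 + s/7 (f(s) = (4 + s)/7 = (4 + s)*(⅐) = 4/7 + s/7)
f(23)/(-287) + m(-11 - 1*1)/315 = (4/7 + (⅐)*23)/(-287) + (17/(-11 - 1*1))/315 = (4/7 + 23/7)*(-1/287) + (17/(-11 - 1))*(1/315) = (27/7)*(-1/287) + (17/(-12))*(1/315) = -27/2009 + (17*(-1/12))*(1/315) = -27/2009 - 17/12*1/315 = -27/2009 - 17/3780 = -19459/1084860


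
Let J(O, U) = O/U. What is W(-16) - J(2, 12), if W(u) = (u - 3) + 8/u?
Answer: -59/3 ≈ -19.667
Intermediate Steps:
W(u) = -3 + u + 8/u (W(u) = (-3 + u) + 8/u = -3 + u + 8/u)
W(-16) - J(2, 12) = (-3 - 16 + 8/(-16)) - 2/12 = (-3 - 16 + 8*(-1/16)) - 2/12 = (-3 - 16 - ½) - 1*⅙ = -39/2 - ⅙ = -59/3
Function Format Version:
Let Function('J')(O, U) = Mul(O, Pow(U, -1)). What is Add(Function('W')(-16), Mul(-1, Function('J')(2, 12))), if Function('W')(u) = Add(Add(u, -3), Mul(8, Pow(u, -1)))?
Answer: Rational(-59, 3) ≈ -19.667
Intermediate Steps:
Function('W')(u) = Add(-3, u, Mul(8, Pow(u, -1))) (Function('W')(u) = Add(Add(-3, u), Mul(8, Pow(u, -1))) = Add(-3, u, Mul(8, Pow(u, -1))))
Add(Function('W')(-16), Mul(-1, Function('J')(2, 12))) = Add(Add(-3, -16, Mul(8, Pow(-16, -1))), Mul(-1, Mul(2, Pow(12, -1)))) = Add(Add(-3, -16, Mul(8, Rational(-1, 16))), Mul(-1, Mul(2, Rational(1, 12)))) = Add(Add(-3, -16, Rational(-1, 2)), Mul(-1, Rational(1, 6))) = Add(Rational(-39, 2), Rational(-1, 6)) = Rational(-59, 3)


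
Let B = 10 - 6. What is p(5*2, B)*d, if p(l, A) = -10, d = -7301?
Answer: 73010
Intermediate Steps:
B = 4
p(5*2, B)*d = -10*(-7301) = 73010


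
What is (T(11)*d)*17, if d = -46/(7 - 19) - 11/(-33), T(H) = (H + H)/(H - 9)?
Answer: 4675/6 ≈ 779.17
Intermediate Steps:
T(H) = 2*H/(-9 + H) (T(H) = (2*H)/(-9 + H) = 2*H/(-9 + H))
d = 25/6 (d = -46/(-12) - 11*(-1/33) = -46*(-1/12) + 1/3 = 23/6 + 1/3 = 25/6 ≈ 4.1667)
(T(11)*d)*17 = ((2*11/(-9 + 11))*(25/6))*17 = ((2*11/2)*(25/6))*17 = ((2*11*(1/2))*(25/6))*17 = (11*(25/6))*17 = (275/6)*17 = 4675/6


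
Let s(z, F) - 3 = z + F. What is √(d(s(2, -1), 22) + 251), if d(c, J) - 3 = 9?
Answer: √263 ≈ 16.217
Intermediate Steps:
s(z, F) = 3 + F + z (s(z, F) = 3 + (z + F) = 3 + (F + z) = 3 + F + z)
d(c, J) = 12 (d(c, J) = 3 + 9 = 12)
√(d(s(2, -1), 22) + 251) = √(12 + 251) = √263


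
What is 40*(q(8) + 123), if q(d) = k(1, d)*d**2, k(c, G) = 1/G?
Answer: 5240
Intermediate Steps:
q(d) = d (q(d) = d**2/d = d)
40*(q(8) + 123) = 40*(8 + 123) = 40*131 = 5240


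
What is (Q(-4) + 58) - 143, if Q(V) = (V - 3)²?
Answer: -36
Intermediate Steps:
Q(V) = (-3 + V)²
(Q(-4) + 58) - 143 = ((-3 - 4)² + 58) - 143 = ((-7)² + 58) - 143 = (49 + 58) - 143 = 107 - 143 = -36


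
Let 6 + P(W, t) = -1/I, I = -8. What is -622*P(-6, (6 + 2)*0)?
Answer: 14617/4 ≈ 3654.3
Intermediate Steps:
P(W, t) = -47/8 (P(W, t) = -6 - 1/(-8) = -6 - 1*(-1/8) = -6 + 1/8 = -47/8)
-622*P(-6, (6 + 2)*0) = -622*(-47/8) = 14617/4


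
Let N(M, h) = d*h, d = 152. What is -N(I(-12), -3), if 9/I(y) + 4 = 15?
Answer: 456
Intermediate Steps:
I(y) = 9/11 (I(y) = 9/(-4 + 15) = 9/11)
N(M, h) = 152*h
-N(I(-12), -3) = -152*(-3) = -1*(-456) = 456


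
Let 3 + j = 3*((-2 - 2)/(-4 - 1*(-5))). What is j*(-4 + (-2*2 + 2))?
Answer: 90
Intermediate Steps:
j = -15 (j = -3 + 3*((-2 - 2)/(-4 - 1*(-5))) = -3 + 3*(-4/(-4 + 5)) = -3 + 3*(-4/1) = -3 + 3*(-4*1) = -3 + 3*(-4) = -3 - 12 = -15)
j*(-4 + (-2*2 + 2)) = -15*(-4 + (-2*2 + 2)) = -15*(-4 + (-4 + 2)) = -15*(-4 - 2) = -15*(-6) = 90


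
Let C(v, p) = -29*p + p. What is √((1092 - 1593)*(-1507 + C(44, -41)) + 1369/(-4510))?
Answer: √3658343871710/4510 ≈ 424.10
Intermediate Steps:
C(v, p) = -28*p
√((1092 - 1593)*(-1507 + C(44, -41)) + 1369/(-4510)) = √((1092 - 1593)*(-1507 - 28*(-41)) + 1369/(-4510)) = √(-501*(-1507 + 1148) + 1369*(-1/4510)) = √(-501*(-359) - 1369/4510) = √(179859 - 1369/4510) = √(811162721/4510) = √3658343871710/4510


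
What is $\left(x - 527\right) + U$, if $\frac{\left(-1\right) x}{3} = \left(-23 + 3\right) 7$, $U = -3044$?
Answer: $-3151$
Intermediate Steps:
$x = 420$ ($x = - 3 \left(-23 + 3\right) 7 = - 3 \left(\left(-20\right) 7\right) = \left(-3\right) \left(-140\right) = 420$)
$\left(x - 527\right) + U = \left(420 - 527\right) - 3044 = -107 - 3044 = -3151$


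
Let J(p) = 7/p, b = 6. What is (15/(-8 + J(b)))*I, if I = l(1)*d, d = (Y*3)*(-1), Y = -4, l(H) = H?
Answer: -1080/41 ≈ -26.341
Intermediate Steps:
d = 12 (d = -4*3*(-1) = -12*(-1) = 12)
I = 12 (I = 1*12 = 12)
(15/(-8 + J(b)))*I = (15/(-8 + 7/6))*12 = (15/(-41/6))*12 = -6/41*15*12 = -90/41*12 = -1080/41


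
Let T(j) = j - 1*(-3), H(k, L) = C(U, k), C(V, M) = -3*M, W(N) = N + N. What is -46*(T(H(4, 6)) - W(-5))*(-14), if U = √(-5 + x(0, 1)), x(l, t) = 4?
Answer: 644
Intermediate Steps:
W(N) = 2*N
U = I (U = √(-5 + 4) = √(-1) = I ≈ 1.0*I)
H(k, L) = -3*k
T(j) = 3 + j (T(j) = j + 3 = 3 + j)
-46*(T(H(4, 6)) - W(-5))*(-14) = -46*((3 - 3*4) - 2*(-5))*(-14) = -46*((3 - 12) - 1*(-10))*(-14) = -46*(-9 + 10)*(-14) = -46*1*(-14) = -46*(-14) = 644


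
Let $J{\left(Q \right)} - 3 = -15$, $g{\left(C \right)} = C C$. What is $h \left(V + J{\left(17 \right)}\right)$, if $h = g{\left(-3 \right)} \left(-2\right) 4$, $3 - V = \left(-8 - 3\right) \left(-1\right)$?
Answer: $1440$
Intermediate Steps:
$g{\left(C \right)} = C^{2}$
$J{\left(Q \right)} = -12$ ($J{\left(Q \right)} = 3 - 15 = -12$)
$V = -8$ ($V = 3 - \left(-8 - 3\right) \left(-1\right) = 3 - \left(-11\right) \left(-1\right) = 3 - 11 = -8$)
$h = -72$ ($h = \left(-3\right)^{2} \left(-2\right) 4 = 9 \left(-2\right) 4 = \left(-18\right) 4 = -72$)
$h \left(V + J{\left(17 \right)}\right) = - 72 \left(-8 - 12\right) = \left(-72\right) \left(-20\right) = 1440$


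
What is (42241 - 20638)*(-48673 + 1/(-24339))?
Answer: -448983164092/427 ≈ -1.0515e+9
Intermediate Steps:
(42241 - 20638)*(-48673 + 1/(-24339)) = 21603*(-48673 - 1/24339) = 21603*(-1184652148/24339) = -448983164092/427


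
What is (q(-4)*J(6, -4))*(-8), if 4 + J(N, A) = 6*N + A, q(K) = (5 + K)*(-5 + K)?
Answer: 2016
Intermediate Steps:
q(K) = (-5 + K)*(5 + K)
J(N, A) = -4 + A + 6*N (J(N, A) = -4 + (6*N + A) = -4 + (A + 6*N) = -4 + A + 6*N)
(q(-4)*J(6, -4))*(-8) = ((-25 + (-4)²)*(-4 - 4 + 6*6))*(-8) = ((-25 + 16)*(-4 - 4 + 36))*(-8) = -9*28*(-8) = -252*(-8) = 2016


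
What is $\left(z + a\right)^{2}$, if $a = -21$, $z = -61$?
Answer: $6724$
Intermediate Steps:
$\left(z + a\right)^{2} = \left(-61 - 21\right)^{2} = \left(-82\right)^{2} = 6724$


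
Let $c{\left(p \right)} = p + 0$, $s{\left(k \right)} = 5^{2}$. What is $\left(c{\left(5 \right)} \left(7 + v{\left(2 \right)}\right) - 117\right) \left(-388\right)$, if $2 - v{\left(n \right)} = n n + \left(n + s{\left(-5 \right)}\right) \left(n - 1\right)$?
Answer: $88076$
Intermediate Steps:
$s{\left(k \right)} = 25$
$c{\left(p \right)} = p$
$v{\left(n \right)} = 2 - n^{2} - \left(-1 + n\right) \left(25 + n\right)$ ($v{\left(n \right)} = 2 - \left(n n + \left(n + 25\right) \left(n - 1\right)\right) = 2 - \left(n^{2} + \left(25 + n\right) \left(-1 + n\right)\right) = 2 - \left(n^{2} + \left(-1 + n\right) \left(25 + n\right)\right) = 2 - n^{2} - \left(-1 + n\right) \left(25 + n\right)$)
$\left(c{\left(5 \right)} \left(7 + v{\left(2 \right)}\right) - 117\right) \left(-388\right) = \left(5 \left(7 - \left(21 + 8\right)\right) - 117\right) \left(-388\right) = \left(5 \left(7 - 29\right) - 117\right) \left(-388\right) = \left(5 \left(-22\right) - 117\right) \left(-388\right) = \left(-110 - 117\right) \left(-388\right) = \left(-227\right) \left(-388\right) = 88076$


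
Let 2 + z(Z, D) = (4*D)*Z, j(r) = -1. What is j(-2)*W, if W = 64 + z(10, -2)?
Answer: 18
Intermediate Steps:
z(Z, D) = -2 + 4*D*Z (z(Z, D) = -2 + (4*D)*Z = -2 + 4*D*Z)
W = -18 (W = 64 + (-2 + 4*(-2)*10) = 64 + (-2 - 80) = 64 - 82 = -18)
j(-2)*W = -1*(-18) = 18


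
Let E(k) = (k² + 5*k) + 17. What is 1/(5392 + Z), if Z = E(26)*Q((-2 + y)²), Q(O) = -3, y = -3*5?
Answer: 1/2923 ≈ 0.00034211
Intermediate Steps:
y = -15
E(k) = 17 + k² + 5*k
Z = -2469 (Z = (17 + 26² + 5*26)*(-3) = (17 + 676 + 130)*(-3) = 823*(-3) = -2469)
1/(5392 + Z) = 1/(5392 - 2469) = 1/2923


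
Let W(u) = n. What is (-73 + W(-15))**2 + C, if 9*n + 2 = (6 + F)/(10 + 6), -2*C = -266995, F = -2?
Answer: 179955985/1296 ≈ 1.3886e+5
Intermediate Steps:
C = 266995/2 (C = -1/2*(-266995) = 266995/2 ≈ 1.3350e+5)
n = -7/36 (n = -2/9 + ((6 - 2)/(10 + 6))/9 = -2/9 + (4/16)/9 = -2/9 + (4*(1/16))/9 = -2/9 + (1/9)*(1/4) = -2/9 + 1/36 = -7/36 ≈ -0.19444)
W(u) = -7/36
(-73 + W(-15))**2 + C = (-73 - 7/36)**2 + 266995/2 = (-2635/36)**2 + 266995/2 = 6943225/1296 + 266995/2 = 179955985/1296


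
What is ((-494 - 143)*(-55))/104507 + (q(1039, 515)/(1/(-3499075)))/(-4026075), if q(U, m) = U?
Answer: 1169477907608/1294624677 ≈ 903.33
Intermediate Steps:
((-494 - 143)*(-55))/104507 + (q(1039, 515)/(1/(-3499075)))/(-4026075) = ((-494 - 143)*(-55))/104507 + (1039/(1/(-3499075)))/(-4026075) = -637*(-55)*(1/104507) + (1039/(-1/3499075))*(-1/4026075) = 35035*(1/104507) + (1039*(-3499075))*(-1/4026075) = 2695/8039 - 3635538925*(-1/4026075) = 2695/8039 + 145421557/161043 = 1169477907608/1294624677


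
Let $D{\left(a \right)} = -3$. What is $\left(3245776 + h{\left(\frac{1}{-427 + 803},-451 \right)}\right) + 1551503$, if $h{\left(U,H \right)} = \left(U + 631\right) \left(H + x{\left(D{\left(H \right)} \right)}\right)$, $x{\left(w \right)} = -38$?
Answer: $\frac{1687758231}{376} \approx 4.4887 \cdot 10^{6}$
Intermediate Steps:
$h{\left(U,H \right)} = \left(-38 + H\right) \left(631 + U\right)$ ($h{\left(U,H \right)} = \left(U + 631\right) \left(H - 38\right) = \left(631 + U\right) \left(-38 + H\right) = \left(-38 + H\right) \left(631 + U\right)$)
$\left(3245776 + h{\left(\frac{1}{-427 + 803},-451 \right)}\right) + 1551503 = \left(3245776 - \left(308559 + \frac{489}{-427 + 803}\right)\right) + 1551503 = \left(3245776 - \left(308559 + \frac{489}{376}\right)\right) + 1551503 = \left(3245776 - \frac{116018673}{376}\right) + 1551503 = \frac{1104393103}{376} + 1551503 = \frac{1687758231}{376}$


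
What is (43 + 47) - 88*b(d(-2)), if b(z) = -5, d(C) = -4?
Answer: 530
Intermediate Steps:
(43 + 47) - 88*b(d(-2)) = (43 + 47) - 88*(-5) = 90 + 440 = 530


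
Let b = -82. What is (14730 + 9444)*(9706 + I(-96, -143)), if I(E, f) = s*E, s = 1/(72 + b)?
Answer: 1174324572/5 ≈ 2.3486e+8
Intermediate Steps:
s = -1/10 (s = 1/(72 - 82) = 1/(-10) = -1/10 ≈ -0.10000)
I(E, f) = -E/10
(14730 + 9444)*(9706 + I(-96, -143)) = (14730 + 9444)*(9706 - 1/10*(-96)) = 24174*(9706 + 48/5) = 24174*(48578/5) = 1174324572/5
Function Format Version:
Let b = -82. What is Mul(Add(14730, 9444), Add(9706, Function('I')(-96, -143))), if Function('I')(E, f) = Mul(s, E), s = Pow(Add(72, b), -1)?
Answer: Rational(1174324572, 5) ≈ 2.3486e+8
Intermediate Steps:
s = Rational(-1, 10) (s = Pow(Add(72, -82), -1) = Pow(-10, -1) = Rational(-1, 10) ≈ -0.10000)
Function('I')(E, f) = Mul(Rational(-1, 10), E)
Mul(Add(14730, 9444), Add(9706, Function('I')(-96, -143))) = Mul(Add(14730, 9444), Add(9706, Mul(Rational(-1, 10), -96))) = Mul(24174, Add(9706, Rational(48, 5))) = Mul(24174, Rational(48578, 5)) = Rational(1174324572, 5)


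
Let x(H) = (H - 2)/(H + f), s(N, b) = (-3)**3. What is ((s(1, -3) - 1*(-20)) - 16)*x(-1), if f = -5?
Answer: -23/2 ≈ -11.500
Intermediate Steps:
s(N, b) = -27
x(H) = (-2 + H)/(-5 + H) (x(H) = (H - 2)/(H - 5) = (-2 + H)/(-5 + H))
((s(1, -3) - 1*(-20)) - 16)*x(-1) = ((-27 - 1*(-20)) - 16)*((-2 - 1)/(-5 - 1)) = ((-27 + 20) - 16)*(-3/(-6)) = (-7 - 16)*(-1/6*(-3)) = -23*1/2 = -23/2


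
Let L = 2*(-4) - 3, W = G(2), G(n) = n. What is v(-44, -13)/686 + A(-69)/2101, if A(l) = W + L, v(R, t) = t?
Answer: -33487/1441286 ≈ -0.023234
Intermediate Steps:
W = 2
L = -11 (L = -8 - 3 = -11)
A(l) = -9 (A(l) = 2 - 11 = -9)
v(-44, -13)/686 + A(-69)/2101 = -13/686 - 9/2101 = -33487/1441286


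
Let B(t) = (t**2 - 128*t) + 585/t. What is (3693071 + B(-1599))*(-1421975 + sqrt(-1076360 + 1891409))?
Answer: -376306187050775/41 + 793908867*sqrt(90561)/41 ≈ -9.1724e+12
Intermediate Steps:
B(t) = t**2 - 128*t + 585/t
(3693071 + B(-1599))*(-1421975 + sqrt(-1076360 + 1891409)) = (3693071 + (585 + (-1599)**2*(-128 - 1599))/(-1599))*(-1421975 + sqrt(-1076360 + 1891409)) = (3693071 - (585 + 2556801*(-1727))/1599)*(-1421975 + sqrt(815049)) = (3693071 - (585 - 4415595327)/1599)*(-1421975 + 3*sqrt(90561)) = (3693071 - 1/1599*(-4415594742))*(-1421975 + 3*sqrt(90561)) = (3693071 + 113220378/41)*(-1421975 + 3*sqrt(90561)) = 264636289*(-1421975 + 3*sqrt(90561))/41 = -376306187050775/41 + 793908867*sqrt(90561)/41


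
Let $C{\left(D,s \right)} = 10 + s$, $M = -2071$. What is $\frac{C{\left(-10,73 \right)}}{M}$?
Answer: $- \frac{83}{2071} \approx -0.040077$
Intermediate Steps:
$\frac{C{\left(-10,73 \right)}}{M} = \frac{10 + 73}{-2071} = 83 \left(- \frac{1}{2071}\right) = - \frac{83}{2071}$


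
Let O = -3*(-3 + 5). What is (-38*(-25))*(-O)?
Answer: 5700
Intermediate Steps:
O = -6 (O = -3*2 = -6)
(-38*(-25))*(-O) = (-38*(-25))*(-1*(-6)) = 950*6 = 5700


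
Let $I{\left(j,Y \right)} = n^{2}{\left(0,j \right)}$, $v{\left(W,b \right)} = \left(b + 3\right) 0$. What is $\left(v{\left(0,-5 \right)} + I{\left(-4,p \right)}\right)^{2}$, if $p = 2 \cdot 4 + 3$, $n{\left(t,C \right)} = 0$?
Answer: $0$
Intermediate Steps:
$v{\left(W,b \right)} = 0$ ($v{\left(W,b \right)} = \left(3 + b\right) 0 = 0$)
$p = 11$ ($p = 8 + 3 = 11$)
$I{\left(j,Y \right)} = 0$ ($I{\left(j,Y \right)} = 0^{2} = 0$)
$\left(v{\left(0,-5 \right)} + I{\left(-4,p \right)}\right)^{2} = \left(0 + 0\right)^{2} = 0^{2} = 0$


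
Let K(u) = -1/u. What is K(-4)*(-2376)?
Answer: -594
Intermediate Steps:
K(-4)*(-2376) = -1/(-4)*(-2376) = -1*(-1/4)*(-2376) = (1/4)*(-2376) = -594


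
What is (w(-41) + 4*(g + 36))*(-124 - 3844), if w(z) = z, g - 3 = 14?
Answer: -678528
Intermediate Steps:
g = 17 (g = 3 + 14 = 17)
(w(-41) + 4*(g + 36))*(-124 - 3844) = (-41 + 4*(17 + 36))*(-124 - 3844) = (-41 + 4*53)*(-3968) = (-41 + 212)*(-3968) = 171*(-3968) = -678528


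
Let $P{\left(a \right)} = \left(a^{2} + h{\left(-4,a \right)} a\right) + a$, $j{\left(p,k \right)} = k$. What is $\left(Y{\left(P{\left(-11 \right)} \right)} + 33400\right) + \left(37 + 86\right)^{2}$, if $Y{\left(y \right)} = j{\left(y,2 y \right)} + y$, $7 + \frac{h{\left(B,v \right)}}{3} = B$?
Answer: $49948$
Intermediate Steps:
$h{\left(B,v \right)} = -21 + 3 B$
$P{\left(a \right)} = a^{2} - 32 a$ ($P{\left(a \right)} = \left(a^{2} + \left(-21 + 3 \left(-4\right)\right) a\right) + a = \left(a^{2} + \left(-21 - 12\right) a\right) + a = \left(a^{2} - 33 a\right) + a = a^{2} - 32 a$)
$Y{\left(y \right)} = 3 y$ ($Y{\left(y \right)} = 2 y + y = 3 y$)
$\left(Y{\left(P{\left(-11 \right)} \right)} + 33400\right) + \left(37 + 86\right)^{2} = \left(3 \left(- 11 \left(-32 - 11\right)\right) + 33400\right) + \left(37 + 86\right)^{2} = \left(3 \left(\left(-11\right) \left(-43\right)\right) + 33400\right) + 123^{2} = \left(3 \cdot 473 + 33400\right) + 15129 = \left(1419 + 33400\right) + 15129 = 34819 + 15129 = 49948$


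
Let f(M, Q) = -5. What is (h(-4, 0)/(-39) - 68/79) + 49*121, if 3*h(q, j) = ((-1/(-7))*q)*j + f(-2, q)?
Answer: 54794186/9243 ≈ 5928.2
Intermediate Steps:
h(q, j) = -5/3 + j*q/21 (h(q, j) = (((-1/(-7))*q)*j - 5)/3 = (((-1*(-⅐))*q)*j - 5)/3 = ((q/7)*j - 5)/3 = (j*q/7 - 5)/3 = (-5 + j*q/7)/3 = -5/3 + j*q/21)
(h(-4, 0)/(-39) - 68/79) + 49*121 = ((-5/3 + (1/21)*0*(-4))/(-39) - 68/79) + 49*121 = ((-5/3 + 0)*(-1/39) - 68*1/79) + 5929 = (-5/3*(-1/39) - 68/79) + 5929 = (5/117 - 68/79) + 5929 = -7561/9243 + 5929 = 54794186/9243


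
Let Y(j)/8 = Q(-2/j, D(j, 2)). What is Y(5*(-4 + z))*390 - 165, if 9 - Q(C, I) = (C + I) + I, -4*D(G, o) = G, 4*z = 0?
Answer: -3597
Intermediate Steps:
z = 0 (z = (¼)*0 = 0)
D(G, o) = -G/4
Q(C, I) = 9 - C - 2*I (Q(C, I) = 9 - ((C + I) + I) = 9 - (C + 2*I) = 9 + (-C - 2*I) = 9 - C - 2*I)
Y(j) = 72 + 4*j + 16/j (Y(j) = 8*(9 - (-2)/j - (-1)*j/2) = 8*(9 + 2/j + j/2) = 8*(9 + j/2 + 2/j) = 72 + 4*j + 16/j)
Y(5*(-4 + z))*390 - 165 = (72 + 4*(5*(-4 + 0)) + 16/((5*(-4 + 0))))*390 - 165 = (72 + 4*(5*(-4)) + 16/((5*(-4))))*390 - 165 = (72 + 4*(-20) + 16/(-20))*390 - 165 = (72 - 80 + 16*(-1/20))*390 - 165 = (72 - 80 - ⅘)*390 - 165 = -44/5*390 - 165 = -3432 - 165 = -3597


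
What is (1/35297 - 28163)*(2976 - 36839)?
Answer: 33662172430830/35297 ≈ 9.5368e+8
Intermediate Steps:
(1/35297 - 28163)*(2976 - 36839) = (1/35297 - 28163)*(-33863) = -994069410/35297*(-33863) = 33662172430830/35297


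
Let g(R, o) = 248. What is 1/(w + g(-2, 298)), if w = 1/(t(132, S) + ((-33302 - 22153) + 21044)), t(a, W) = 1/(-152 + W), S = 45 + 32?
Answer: 2580826/640044773 ≈ 0.0040323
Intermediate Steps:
S = 77
w = -75/2580826 (w = 1/(1/(-152 + 77) + ((-33302 - 22153) + 21044)) = 1/(1/(-75) + (-55455 + 21044)) = 1/(-1/75 - 34411) = 1/(-2580826/75) = -75/2580826 ≈ -2.9060e-5)
1/(w + g(-2, 298)) = 1/(-75/2580826 + 248) = 1/(640044773/2580826) = 2580826/640044773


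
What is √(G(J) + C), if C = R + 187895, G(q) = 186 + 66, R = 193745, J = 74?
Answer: 2*√95473 ≈ 617.97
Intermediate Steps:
G(q) = 252
C = 381640 (C = 193745 + 187895 = 381640)
√(G(J) + C) = √(252 + 381640) = √381892 = 2*√95473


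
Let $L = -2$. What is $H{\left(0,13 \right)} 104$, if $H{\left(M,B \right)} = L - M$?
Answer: $-208$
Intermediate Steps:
$H{\left(M,B \right)} = -2 - M$
$H{\left(0,13 \right)} 104 = \left(-2 - 0\right) 104 = \left(-2 + 0\right) 104 = \left(-2\right) 104 = -208$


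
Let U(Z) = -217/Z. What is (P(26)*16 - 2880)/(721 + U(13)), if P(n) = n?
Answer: -1144/327 ≈ -3.4985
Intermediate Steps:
(P(26)*16 - 2880)/(721 + U(13)) = (26*16 - 2880)/(721 - 217/13) = (416 - 2880)/(721 - 217*1/13) = -2464/(721 - 217/13) = -2464/9156/13 = -2464*13/9156 = -1144/327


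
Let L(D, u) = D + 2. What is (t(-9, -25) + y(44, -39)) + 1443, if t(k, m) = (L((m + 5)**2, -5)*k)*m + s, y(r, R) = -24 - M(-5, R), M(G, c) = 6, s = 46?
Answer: 91909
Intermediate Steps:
L(D, u) = 2 + D
y(r, R) = -30 (y(r, R) = -24 - 1*6 = -24 - 6 = -30)
t(k, m) = 46 + k*m*(2 + (5 + m)**2) (t(k, m) = ((2 + (m + 5)**2)*k)*m + 46 = ((2 + (5 + m)**2)*k)*m + 46 = (k*(2 + (5 + m)**2))*m + 46 = k*m*(2 + (5 + m)**2) + 46 = 46 + k*m*(2 + (5 + m)**2))
(t(-9, -25) + y(44, -39)) + 1443 = ((46 - 9*(-25)*(2 + (5 - 25)**2)) - 30) + 1443 = ((46 - 9*(-25)*(2 + (-20)**2)) - 30) + 1443 = ((46 - 9*(-25)*(2 + 400)) - 30) + 1443 = ((46 - 9*(-25)*402) - 30) + 1443 = ((46 + 90450) - 30) + 1443 = (90496 - 30) + 1443 = 90466 + 1443 = 91909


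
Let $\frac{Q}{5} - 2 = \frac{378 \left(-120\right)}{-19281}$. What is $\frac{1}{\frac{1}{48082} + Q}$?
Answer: $\frac{309023014}{6725235767} \approx 0.04595$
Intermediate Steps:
$Q = \frac{139870}{6427}$ ($Q = 10 + 5 \frac{378 \left(-120\right)}{-19281} = 10 + 5 \left(\left(-45360\right) \left(- \frac{1}{19281}\right)\right) = 10 + 5 \cdot \frac{15120}{6427} = 10 + \frac{75600}{6427} = \frac{139870}{6427} \approx 21.763$)
$\frac{1}{\frac{1}{48082} + Q} = \frac{1}{\frac{1}{48082} + \frac{139870}{6427}} = \frac{1}{\frac{6725235767}{309023014}} = \frac{309023014}{6725235767}$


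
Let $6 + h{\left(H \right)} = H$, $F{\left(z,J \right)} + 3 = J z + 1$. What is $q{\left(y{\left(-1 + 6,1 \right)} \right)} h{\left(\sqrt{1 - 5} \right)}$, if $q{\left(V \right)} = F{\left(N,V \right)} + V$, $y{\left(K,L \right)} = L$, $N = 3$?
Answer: $-12 + 4 i \approx -12.0 + 4.0 i$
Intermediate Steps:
$F{\left(z,J \right)} = -2 + J z$ ($F{\left(z,J \right)} = -3 + \left(J z + 1\right) = -3 + \left(1 + J z\right) = -2 + J z$)
$h{\left(H \right)} = -6 + H$
$q{\left(V \right)} = -2 + 4 V$ ($q{\left(V \right)} = \left(-2 + V 3\right) + V = \left(-2 + 3 V\right) + V = -2 + 4 V$)
$q{\left(y{\left(-1 + 6,1 \right)} \right)} h{\left(\sqrt{1 - 5} \right)} = \left(-2 + 4 \cdot 1\right) \left(-6 + \sqrt{1 - 5}\right) = \left(-2 + 4\right) \left(-6 + \sqrt{-4}\right) = 2 \left(-6 + 2 i\right) = -12 + 4 i$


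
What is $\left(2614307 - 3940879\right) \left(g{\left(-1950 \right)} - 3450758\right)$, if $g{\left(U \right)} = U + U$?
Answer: $4582852572376$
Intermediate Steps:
$g{\left(U \right)} = 2 U$
$\left(2614307 - 3940879\right) \left(g{\left(-1950 \right)} - 3450758\right) = \left(2614307 - 3940879\right) \left(2 \left(-1950\right) - 3450758\right) = - 1326572 \left(-3900 - 3450758\right) = \left(-1326572\right) \left(-3454658\right) = 4582852572376$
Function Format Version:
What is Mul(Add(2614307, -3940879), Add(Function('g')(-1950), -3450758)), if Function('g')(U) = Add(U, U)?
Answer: 4582852572376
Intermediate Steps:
Function('g')(U) = Mul(2, U)
Mul(Add(2614307, -3940879), Add(Function('g')(-1950), -3450758)) = Mul(Add(2614307, -3940879), Add(Mul(2, -1950), -3450758)) = Mul(-1326572, Add(-3900, -3450758)) = Mul(-1326572, -3454658) = 4582852572376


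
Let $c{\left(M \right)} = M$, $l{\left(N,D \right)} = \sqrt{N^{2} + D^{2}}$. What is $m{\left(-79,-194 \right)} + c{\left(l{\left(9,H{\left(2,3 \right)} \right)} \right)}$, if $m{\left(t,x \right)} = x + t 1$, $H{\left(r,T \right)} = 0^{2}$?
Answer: $-264$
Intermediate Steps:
$H{\left(r,T \right)} = 0$
$l{\left(N,D \right)} = \sqrt{D^{2} + N^{2}}$
$m{\left(t,x \right)} = t + x$ ($m{\left(t,x \right)} = x + t = t + x$)
$m{\left(-79,-194 \right)} + c{\left(l{\left(9,H{\left(2,3 \right)} \right)} \right)} = \left(-79 - 194\right) + \sqrt{0^{2} + 9^{2}} = -273 + \sqrt{0 + 81} = -273 + \sqrt{81} = -273 + 9 = -264$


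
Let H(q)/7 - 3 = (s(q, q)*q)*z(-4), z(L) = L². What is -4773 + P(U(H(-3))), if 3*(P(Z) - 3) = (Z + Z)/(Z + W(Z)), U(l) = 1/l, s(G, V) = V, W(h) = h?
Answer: -14309/3 ≈ -4769.7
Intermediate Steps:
H(q) = 21 + 112*q² (H(q) = 21 + 7*((q*q)*(-4)²) = 21 + 7*(q²*16) = 21 + 7*(16*q²) = 21 + 112*q²)
P(Z) = 10/3 (P(Z) = 3 + ((Z + Z)/(Z + Z))/3 = 3 + ((2*Z)/((2*Z)))/3 = 3 + ((2*Z)*(1/(2*Z)))/3 = 3 + (⅓)*1 = 3 + ⅓ = 10/3)
-4773 + P(U(H(-3))) = -4773 + 10/3 = -14309/3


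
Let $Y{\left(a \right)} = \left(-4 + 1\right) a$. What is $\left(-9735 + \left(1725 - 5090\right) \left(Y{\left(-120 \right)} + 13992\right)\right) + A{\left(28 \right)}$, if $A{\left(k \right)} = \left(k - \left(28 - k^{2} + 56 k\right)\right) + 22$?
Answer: $-48304977$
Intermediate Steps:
$Y{\left(a \right)} = - 3 a$
$A{\left(k \right)} = -6 + k^{2} - 55 k$ ($A{\left(k \right)} = \left(k - \left(28 - k^{2} + 56 k\right)\right) + 22 = \left(-28 + k^{2} - 55 k\right) + 22 = -6 + k^{2} - 55 k$)
$\left(-9735 + \left(1725 - 5090\right) \left(Y{\left(-120 \right)} + 13992\right)\right) + A{\left(28 \right)} = \left(-9735 + \left(1725 - 5090\right) \left(\left(-3\right) \left(-120\right) + 13992\right)\right) - \left(1546 - 784\right) = \left(-9735 - 3365 \left(360 + 13992\right)\right) - 762 = \left(-9735 - 48294480\right) - 762 = -48304215 - 762 = -48304977$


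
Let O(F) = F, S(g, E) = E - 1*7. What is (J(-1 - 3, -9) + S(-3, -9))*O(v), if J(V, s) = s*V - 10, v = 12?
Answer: 120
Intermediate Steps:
S(g, E) = -7 + E (S(g, E) = E - 7 = -7 + E)
J(V, s) = -10 + V*s (J(V, s) = V*s - 10 = -10 + V*s)
(J(-1 - 3, -9) + S(-3, -9))*O(v) = ((-10 + (-1 - 3)*(-9)) + (-7 - 9))*12 = ((-10 - 4*(-9)) - 16)*12 = ((-10 + 36) - 16)*12 = (26 - 16)*12 = 10*12 = 120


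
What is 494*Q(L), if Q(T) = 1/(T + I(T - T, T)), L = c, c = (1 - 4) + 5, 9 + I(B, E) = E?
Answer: -494/5 ≈ -98.800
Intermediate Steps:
I(B, E) = -9 + E
c = 2 (c = -3 + 5 = 2)
L = 2
Q(T) = 1/(-9 + 2*T) (Q(T) = 1/(T + (-9 + T)) = 1/(-9 + 2*T))
494*Q(L) = 494/(-9 + 2*2) = 494/(-9 + 4) = 494/(-5) = 494*(-1/5) = -494/5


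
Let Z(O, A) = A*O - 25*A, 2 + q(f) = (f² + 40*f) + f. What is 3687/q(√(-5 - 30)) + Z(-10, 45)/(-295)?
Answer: 3*(-68626*I + 4305*√35)/(59*(37*I + 41*√35)) ≈ 3.073 - 14.855*I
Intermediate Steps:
q(f) = -2 + f² + 41*f (q(f) = -2 + ((f² + 40*f) + f) = -2 + (f² + 41*f) = -2 + f² + 41*f)
Z(O, A) = -25*A + A*O
3687/q(√(-5 - 30)) + Z(-10, 45)/(-295) = 3687/(-2 + (√(-5 - 30))² + 41*√(-5 - 30)) + (45*(-25 - 10))/(-295) = 3687/(-2 + (√(-35))² + 41*√(-35)) + (45*(-35))*(-1/295) = 3687/(-2 + (I*√35)² + 41*(I*√35)) - 1575*(-1/295) = 3687/(-2 - 35 + 41*I*√35) + 315/59 = 3687/(-37 + 41*I*√35) + 315/59 = 315/59 + 3687/(-37 + 41*I*√35)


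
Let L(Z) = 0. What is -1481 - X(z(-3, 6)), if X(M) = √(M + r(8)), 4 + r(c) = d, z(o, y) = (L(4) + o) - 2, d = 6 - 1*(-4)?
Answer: -1482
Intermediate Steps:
d = 10 (d = 6 + 4 = 10)
z(o, y) = -2 + o (z(o, y) = (0 + o) - 2 = o - 2 = -2 + o)
r(c) = 6 (r(c) = -4 + 10 = 6)
X(M) = √(6 + M) (X(M) = √(M + 6) = √(6 + M))
-1481 - X(z(-3, 6)) = -1481 - √(6 + (-2 - 3)) = -1481 - √(6 - 5) = -1481 - √1 = -1481 - 1*1 = -1481 - 1 = -1482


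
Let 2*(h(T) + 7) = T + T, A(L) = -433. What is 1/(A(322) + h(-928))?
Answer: -1/1368 ≈ -0.00073099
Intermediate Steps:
h(T) = -7 + T (h(T) = -7 + (T + T)/2 = -7 + (2*T)/2 = -7 + T)
1/(A(322) + h(-928)) = 1/(-433 + (-7 - 928)) = 1/(-433 - 935) = 1/(-1368) = -1/1368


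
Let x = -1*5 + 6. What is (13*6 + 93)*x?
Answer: 171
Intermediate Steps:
x = 1 (x = -5 + 6 = 1)
(13*6 + 93)*x = (13*6 + 93)*1 = (78 + 93)*1 = 171*1 = 171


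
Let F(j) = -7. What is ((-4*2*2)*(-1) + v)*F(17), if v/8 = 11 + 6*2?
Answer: -1400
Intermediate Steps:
v = 184 (v = 8*(11 + 6*2) = 8*(11 + 12) = 8*23 = 184)
((-4*2*2)*(-1) + v)*F(17) = ((-4*2*2)*(-1) + 184)*(-7) = (-8*2*(-1) + 184)*(-7) = (-16*(-1) + 184)*(-7) = (16 + 184)*(-7) = 200*(-7) = -1400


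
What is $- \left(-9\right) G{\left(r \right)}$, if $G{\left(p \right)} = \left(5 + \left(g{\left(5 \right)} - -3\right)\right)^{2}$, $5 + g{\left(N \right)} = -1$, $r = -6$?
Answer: $36$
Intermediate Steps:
$g{\left(N \right)} = -6$ ($g{\left(N \right)} = -5 - 1 = -6$)
$G{\left(p \right)} = 4$ ($G{\left(p \right)} = \left(5 - 3\right)^{2} = 2^{2} = 4$)
$- \left(-9\right) G{\left(r \right)} = - \left(-9\right) 4 = \left(-1\right) \left(-36\right) = 36$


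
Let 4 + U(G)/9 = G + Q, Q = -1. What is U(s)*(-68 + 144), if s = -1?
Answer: -4104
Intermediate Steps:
U(G) = -45 + 9*G (U(G) = -36 + 9*(G - 1) = -36 + 9*(-1 + G) = -36 + (-9 + 9*G) = -45 + 9*G)
U(s)*(-68 + 144) = (-45 + 9*(-1))*(-68 + 144) = (-45 - 9)*76 = -54*76 = -4104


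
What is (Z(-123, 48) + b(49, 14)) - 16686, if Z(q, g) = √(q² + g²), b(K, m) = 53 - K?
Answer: -16682 + 3*√1937 ≈ -16550.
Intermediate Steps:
Z(q, g) = √(g² + q²)
(Z(-123, 48) + b(49, 14)) - 16686 = (√(48² + (-123)²) + (53 - 1*49)) - 16686 = (√(2304 + 15129) + (53 - 49)) - 16686 = (√17433 + 4) - 16686 = (3*√1937 + 4) - 16686 = (4 + 3*√1937) - 16686 = -16682 + 3*√1937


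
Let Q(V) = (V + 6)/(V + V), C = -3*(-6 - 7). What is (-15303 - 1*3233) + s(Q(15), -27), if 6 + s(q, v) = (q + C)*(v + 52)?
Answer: -35099/2 ≈ -17550.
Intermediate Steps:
C = 39 (C = -3*(-13) = 39)
Q(V) = (6 + V)/(2*V) (Q(V) = (6 + V)/((2*V)) = (6 + V)*(1/(2*V)) = (6 + V)/(2*V))
s(q, v) = -6 + (39 + q)*(52 + v) (s(q, v) = -6 + (q + 39)*(v + 52) = -6 + (39 + q)*(52 + v))
(-15303 - 1*3233) + s(Q(15), -27) = (-15303 - 1*3233) + (2022 + 39*(-27) + 52*((½)*(6 + 15)/15) + ((½)*(6 + 15)/15)*(-27)) = (-15303 - 3233) + (2022 - 1053 + 52*((½)*(1/15)*21) + ((½)*(1/15)*21)*(-27)) = -18536 + (2022 - 1053 + 52*(7/10) + (7/10)*(-27)) = -18536 + (2022 - 1053 + 182/5 - 189/10) = -18536 + 1973/2 = -35099/2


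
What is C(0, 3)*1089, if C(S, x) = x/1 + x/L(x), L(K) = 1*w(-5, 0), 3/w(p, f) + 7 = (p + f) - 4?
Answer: -14157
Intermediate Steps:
w(p, f) = 3/(-11 + f + p) (w(p, f) = 3/(-7 + ((p + f) - 4)) = 3/(-7 + ((f + p) - 4)) = 3/(-7 + (-4 + f + p)) = 3/(-11 + f + p))
L(K) = -3/16 (L(K) = 1*(3/(-11 + 0 - 5)) = 1*(3/(-16)) = 1*(3*(-1/16)) = 1*(-3/16) = -3/16)
C(S, x) = -13*x/3 (C(S, x) = x/1 + x/(-3/16) = x*1 + x*(-16/3) = x - 16*x/3 = -13*x/3)
C(0, 3)*1089 = -13/3*3*1089 = -13*1089 = -14157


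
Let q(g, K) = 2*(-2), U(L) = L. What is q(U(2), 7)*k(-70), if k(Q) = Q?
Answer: 280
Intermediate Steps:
q(g, K) = -4
q(U(2), 7)*k(-70) = -4*(-70) = 280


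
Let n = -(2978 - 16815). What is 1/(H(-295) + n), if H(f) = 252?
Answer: 1/14089 ≈ 7.0977e-5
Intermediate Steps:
n = 13837 (n = -1*(-13837) = 13837)
1/(H(-295) + n) = 1/(252 + 13837) = 1/14089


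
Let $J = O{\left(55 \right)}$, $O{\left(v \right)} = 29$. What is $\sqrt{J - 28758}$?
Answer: $i \sqrt{28729} \approx 169.5 i$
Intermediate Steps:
$J = 29$
$\sqrt{J - 28758} = \sqrt{29 - 28758} = \sqrt{-28729} = i \sqrt{28729}$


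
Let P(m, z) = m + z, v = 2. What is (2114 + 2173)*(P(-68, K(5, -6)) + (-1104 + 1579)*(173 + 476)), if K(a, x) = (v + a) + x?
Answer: 1321287696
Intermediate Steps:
K(a, x) = 2 + a + x (K(a, x) = (2 + a) + x = 2 + a + x)
(2114 + 2173)*(P(-68, K(5, -6)) + (-1104 + 1579)*(173 + 476)) = (2114 + 2173)*((-68 + (2 + 5 - 6)) + (-1104 + 1579)*(173 + 476)) = 4287*((-68 + 1) + 475*649) = 4287*(-67 + 308275) = 4287*308208 = 1321287696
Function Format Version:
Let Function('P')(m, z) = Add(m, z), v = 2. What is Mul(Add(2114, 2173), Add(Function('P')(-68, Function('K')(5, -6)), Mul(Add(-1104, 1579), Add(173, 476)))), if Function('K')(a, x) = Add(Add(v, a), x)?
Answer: 1321287696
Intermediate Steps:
Function('K')(a, x) = Add(2, a, x) (Function('K')(a, x) = Add(Add(2, a), x) = Add(2, a, x))
Mul(Add(2114, 2173), Add(Function('P')(-68, Function('K')(5, -6)), Mul(Add(-1104, 1579), Add(173, 476)))) = Mul(Add(2114, 2173), Add(Add(-68, Add(2, 5, -6)), Mul(Add(-1104, 1579), Add(173, 476)))) = Mul(4287, Add(Add(-68, 1), Mul(475, 649))) = Mul(4287, Add(-67, 308275)) = Mul(4287, 308208) = 1321287696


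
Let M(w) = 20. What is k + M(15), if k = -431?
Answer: -411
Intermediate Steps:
k + M(15) = -431 + 20 = -411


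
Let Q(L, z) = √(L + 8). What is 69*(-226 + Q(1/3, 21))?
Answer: -15594 + 115*√3 ≈ -15395.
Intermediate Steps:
Q(L, z) = √(8 + L)
69*(-226 + Q(1/3, 21)) = 69*(-226 + √(8 + 1/3)) = 69*(-226 + √(8 + ⅓)) = 69*(-226 + √(25/3)) = 69*(-226 + 5*√3/3) = -15594 + 115*√3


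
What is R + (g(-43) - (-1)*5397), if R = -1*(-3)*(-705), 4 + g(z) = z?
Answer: 3235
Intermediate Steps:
g(z) = -4 + z
R = -2115 (R = 3*(-705) = -2115)
R + (g(-43) - (-1)*5397) = -2115 + ((-4 - 43) - (-1)*5397) = -2115 + (-47 - 1*(-5397)) = -2115 + (-47 + 5397) = -2115 + 5350 = 3235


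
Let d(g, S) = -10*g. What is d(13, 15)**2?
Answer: 16900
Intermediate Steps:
d(13, 15)**2 = (-10*13)**2 = (-130)**2 = 16900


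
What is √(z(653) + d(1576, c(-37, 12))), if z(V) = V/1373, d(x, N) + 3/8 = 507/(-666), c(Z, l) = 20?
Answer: I*√245519099358/609612 ≈ 0.81281*I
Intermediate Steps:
d(x, N) = -1009/888 (d(x, N) = -3/8 + 507/(-666) = -3/8 + 507*(-1/666) = -3/8 - 169/222 = -1009/888)
z(V) = V/1373 (z(V) = V*(1/1373) = V/1373)
√(z(653) + d(1576, c(-37, 12))) = √((1/1373)*653 - 1009/888) = √(653/1373 - 1009/888) = √(-805493/1219224) = I*√245519099358/609612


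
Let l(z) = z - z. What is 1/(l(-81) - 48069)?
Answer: -1/48069 ≈ -2.0803e-5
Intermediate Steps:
l(z) = 0
1/(l(-81) - 48069) = 1/(0 - 48069) = 1/(-48069) = -1/48069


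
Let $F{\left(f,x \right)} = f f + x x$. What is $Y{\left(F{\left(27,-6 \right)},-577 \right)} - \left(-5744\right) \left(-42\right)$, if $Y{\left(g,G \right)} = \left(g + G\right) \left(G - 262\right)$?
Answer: $-398980$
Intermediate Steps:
$F{\left(f,x \right)} = f^{2} + x^{2}$
$Y{\left(g,G \right)} = \left(-262 + G\right) \left(G + g\right)$ ($Y{\left(g,G \right)} = \left(G + g\right) \left(-262 + G\right) = \left(-262 + G\right) \left(G + g\right)$)
$Y{\left(F{\left(27,-6 \right)},-577 \right)} - \left(-5744\right) \left(-42\right) = \left(\left(-577\right)^{2} - -151174 - 262 \left(27^{2} + \left(-6\right)^{2}\right) - 577 \left(27^{2} + \left(-6\right)^{2}\right)\right) - \left(-5744\right) \left(-42\right) = \left(332929 + 151174 - 262 \left(729 + 36\right) - 577 \left(729 + 36\right)\right) - 241248 = \left(332929 + 151174 - 200430 - 441405\right) - 241248 = -157732 - 241248 = -398980$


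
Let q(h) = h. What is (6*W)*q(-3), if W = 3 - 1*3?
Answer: 0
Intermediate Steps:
W = 0 (W = 3 - 3 = 0)
(6*W)*q(-3) = (6*0)*(-3) = 0*(-3) = 0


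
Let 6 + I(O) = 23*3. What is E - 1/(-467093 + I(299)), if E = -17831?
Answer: -8327611929/467030 ≈ -17831.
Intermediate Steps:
I(O) = 63 (I(O) = -6 + 23*3 = -6 + 69 = 63)
E - 1/(-467093 + I(299)) = -17831 - 1/(-467093 + 63) = -17831 - 1/(-467030) = -17831 - 1*(-1/467030) = -17831 + 1/467030 = -8327611929/467030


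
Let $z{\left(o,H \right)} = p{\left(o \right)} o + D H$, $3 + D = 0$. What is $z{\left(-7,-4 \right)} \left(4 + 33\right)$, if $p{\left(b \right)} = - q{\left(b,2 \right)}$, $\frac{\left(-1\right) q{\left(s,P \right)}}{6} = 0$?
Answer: $444$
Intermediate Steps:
$D = -3$ ($D = -3 + 0 = -3$)
$q{\left(s,P \right)} = 0$ ($q{\left(s,P \right)} = \left(-6\right) 0 = 0$)
$p{\left(b \right)} = 0$ ($p{\left(b \right)} = \left(-1\right) 0 = 0$)
$z{\left(o,H \right)} = - 3 H$ ($z{\left(o,H \right)} = 0 o - 3 H = 0 - 3 H = - 3 H$)
$z{\left(-7,-4 \right)} \left(4 + 33\right) = \left(-3\right) \left(-4\right) \left(4 + 33\right) = 12 \cdot 37 = 444$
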